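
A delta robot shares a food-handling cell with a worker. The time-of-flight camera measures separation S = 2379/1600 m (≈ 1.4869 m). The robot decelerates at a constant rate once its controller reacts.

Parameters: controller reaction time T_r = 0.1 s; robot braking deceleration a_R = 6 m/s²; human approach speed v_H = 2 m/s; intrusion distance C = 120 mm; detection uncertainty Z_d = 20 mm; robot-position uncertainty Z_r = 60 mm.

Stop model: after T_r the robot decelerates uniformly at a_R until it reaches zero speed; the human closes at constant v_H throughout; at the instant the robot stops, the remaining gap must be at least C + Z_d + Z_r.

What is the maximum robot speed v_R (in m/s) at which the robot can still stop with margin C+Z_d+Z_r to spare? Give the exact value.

at the boundary: (1/12)·v² + (13/30)·v + (-1739/1600) = 0
  disc = (13/30)² − 4·(1/12)·(-1739/1600) = 7921/14400 ; √disc = 89/120
  v_R = (−(13/30) + 89/120) / (2·(1/12)) = 37/20 m/s
check:
stop time T_s = (37/20)/6 = 0.3083 s
reaction-phase robot travel = 1.8500·0.1000 = 0.1850 m
robot covers 1.8500·0.3083 − ½·6.0000·0.3083² = 0.2852 m while stopping
human over T_r+T_s: 2.0000·(0.1000+0.3083) = 0.8167 m
margins: 0.1200+0.0200+0.0600 = 0.2000 m
sum ≈ 0.1850+0.2852+0.8167+0.2000 ≈ 1.4869 m = S ✓

v_R_max = 37/20 m/s = 1.8500 m/s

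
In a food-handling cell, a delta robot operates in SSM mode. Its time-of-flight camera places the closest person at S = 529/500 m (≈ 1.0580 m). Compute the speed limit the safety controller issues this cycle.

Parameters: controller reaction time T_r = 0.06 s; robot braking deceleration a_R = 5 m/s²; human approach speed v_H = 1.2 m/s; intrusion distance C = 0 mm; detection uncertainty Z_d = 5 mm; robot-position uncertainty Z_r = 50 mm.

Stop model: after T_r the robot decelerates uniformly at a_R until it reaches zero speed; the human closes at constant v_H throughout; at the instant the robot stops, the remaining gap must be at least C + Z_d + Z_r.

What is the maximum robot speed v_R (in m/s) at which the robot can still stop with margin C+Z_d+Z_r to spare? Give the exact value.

at the boundary: (1/10)·v² + (3/10)·v + (-931/1000) = 0
  disc = (3/10)² − 4·(1/10)·(-931/1000) = 289/625 ; √disc = 17/25
  v_R = (−(3/10) + 17/25) / (2·(1/10)) = 19/10 m/s
check:
braking lasts T_s = (19/10)/5 = 0.3800 s
robot in T_r: 1.9000·0.0600 = 0.1140 m
robot covers 1.9000·0.3800 − ½·5.0000·0.3800² = 0.3610 m while stopping
human closes 1.2000·0.4400 = 0.5280 m
C+Z_d+Z_r = 0.0000+0.0050+0.0500 = 0.0550 m
sum ≈ 0.1140+0.3610+0.5280+0.0550 ≈ 1.0580 m = S ✓

v_R_max = 19/10 m/s = 1.9000 m/s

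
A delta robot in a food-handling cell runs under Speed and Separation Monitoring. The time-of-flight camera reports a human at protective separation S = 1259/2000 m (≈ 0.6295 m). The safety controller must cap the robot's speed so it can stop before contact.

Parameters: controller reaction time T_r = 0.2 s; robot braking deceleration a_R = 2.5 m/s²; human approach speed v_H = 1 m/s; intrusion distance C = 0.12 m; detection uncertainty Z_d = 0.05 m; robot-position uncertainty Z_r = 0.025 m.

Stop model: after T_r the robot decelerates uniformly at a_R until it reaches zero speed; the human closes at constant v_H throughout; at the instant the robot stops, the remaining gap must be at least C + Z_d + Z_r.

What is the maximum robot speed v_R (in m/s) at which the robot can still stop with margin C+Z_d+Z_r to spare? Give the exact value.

at the boundary: (1/5)·v² + (3/5)·v + (-469/2000) = 0
  disc = (3/5)² − 4·(1/5)·(-469/2000) = 1369/2500 ; √disc = 37/50
  v_R = (−(3/5) + 37/50) / (2·(1/5)) = 7/20 m/s
check:
T_s = v_R/a_R = (7/20)/(5/2) = 0.1400 s
robot in T_r: 0.3500·0.2000 = 0.0700 m
robot under decel: 0.3500²/(2·2.5000) = 0.0245 m
human over T_r+T_s: 1.0000·(0.2000+0.1400) = 0.3400 m
margins: 0.1200+0.0500+0.0250 = 0.1950 m
sum ≈ 0.0700+0.0245+0.3400+0.1950 ≈ 0.6295 m = S ✓

v_R_max = 7/20 m/s = 0.3500 m/s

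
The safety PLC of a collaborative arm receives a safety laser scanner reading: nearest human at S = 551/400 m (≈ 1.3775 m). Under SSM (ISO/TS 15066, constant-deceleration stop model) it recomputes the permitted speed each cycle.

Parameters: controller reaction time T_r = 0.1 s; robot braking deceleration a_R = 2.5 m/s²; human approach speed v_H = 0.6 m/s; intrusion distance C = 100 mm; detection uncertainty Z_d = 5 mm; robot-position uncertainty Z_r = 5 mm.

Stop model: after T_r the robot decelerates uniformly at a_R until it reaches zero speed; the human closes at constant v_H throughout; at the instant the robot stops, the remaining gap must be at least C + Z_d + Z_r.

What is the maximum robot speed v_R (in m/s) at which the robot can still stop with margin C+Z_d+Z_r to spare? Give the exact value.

quadratic (1/5)·v² + (17/50)·v + (-483/400) = 0
  disc = (17/50)² − 4·(1/5)·(-483/400) = 676/625 ; √disc = 26/25
  v_R = (−(17/50) + 26/25) / (2·(1/5)) = 7/4 m/s
check:
braking lasts T_s = (7/4)/(5/2) = 0.7000 s
robot in T_r: 1.7500·0.1000 = 0.1750 m
robot covers 1.7500·0.7000 − ½·2.5000·0.7000² = 0.6125 m while stopping
human over T_r+T_s: 0.6000·(0.1000+0.7000) = 0.4800 m
margins: 0.1000+0.0050+0.0050 = 0.1100 m
sum ≈ 0.1750+0.6125+0.4800+0.1100 ≈ 1.3775 m = S ✓

v_R_max = 7/4 m/s = 1.7500 m/s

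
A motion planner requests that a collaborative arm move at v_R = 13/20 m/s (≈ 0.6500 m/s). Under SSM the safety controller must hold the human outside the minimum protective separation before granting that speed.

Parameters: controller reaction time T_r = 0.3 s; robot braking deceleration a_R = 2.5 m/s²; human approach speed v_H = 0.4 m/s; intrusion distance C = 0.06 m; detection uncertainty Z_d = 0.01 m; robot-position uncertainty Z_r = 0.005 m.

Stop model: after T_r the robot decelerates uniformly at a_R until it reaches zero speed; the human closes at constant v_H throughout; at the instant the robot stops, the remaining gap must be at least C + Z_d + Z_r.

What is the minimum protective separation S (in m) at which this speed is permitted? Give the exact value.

stop time T_s = (13/20)/(5/2) = 0.2600 s
robot in T_r: 0.6500·0.3000 = 0.1950 m
robot covers 0.6500·0.2600 − ½·2.5000·0.2600² = 0.0845 m while stopping
human over T_r+T_s: 0.4000·(0.3000+0.2600) = 0.2240 m
residual clearance needed = 0.0600+0.0100+0.0050 = 0.0750 m
S_min ≈ 0.1950+0.0845+0.2240+0.0750  ⇒  S_min = 1157/2000 m

S_min = 1157/2000 m = 0.5785 m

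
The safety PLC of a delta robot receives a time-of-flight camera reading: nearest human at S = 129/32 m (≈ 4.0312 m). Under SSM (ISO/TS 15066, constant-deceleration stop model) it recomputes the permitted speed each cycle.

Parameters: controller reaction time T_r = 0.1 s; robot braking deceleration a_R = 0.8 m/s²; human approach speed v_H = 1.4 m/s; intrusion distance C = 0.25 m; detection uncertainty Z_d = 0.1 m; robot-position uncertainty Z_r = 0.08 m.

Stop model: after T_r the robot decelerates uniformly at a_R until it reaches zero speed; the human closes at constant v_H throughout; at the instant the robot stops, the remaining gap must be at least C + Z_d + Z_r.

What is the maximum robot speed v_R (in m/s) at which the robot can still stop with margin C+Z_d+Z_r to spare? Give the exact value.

at the boundary: (5/8)·v² + (37/20)·v + (-2769/800) = 0
  disc = (37/20)² − 4·(5/8)·(-2769/800) = 19321/1600 ; √disc = 139/40
  v_R = (−(37/20) + 139/40) / (2·(5/8)) = 13/10 m/s
check:
stop time T_s = (13/10)/(4/5) = 1.6250 s
robot in T_r: 1.3000·0.1000 = 0.1300 m
robot under decel: 1.3000²/(2·0.8000) = 1.0562 m
person approaches 1.4000·(0.1000+1.6250) = 2.4150 m
C+Z_d+Z_r = 0.2500+0.1000+0.0800 = 0.4300 m
sum ≈ 0.1300+1.0562+2.4150+0.4300 ≈ 4.0312 m = S ✓

v_R_max = 13/10 m/s = 1.3000 m/s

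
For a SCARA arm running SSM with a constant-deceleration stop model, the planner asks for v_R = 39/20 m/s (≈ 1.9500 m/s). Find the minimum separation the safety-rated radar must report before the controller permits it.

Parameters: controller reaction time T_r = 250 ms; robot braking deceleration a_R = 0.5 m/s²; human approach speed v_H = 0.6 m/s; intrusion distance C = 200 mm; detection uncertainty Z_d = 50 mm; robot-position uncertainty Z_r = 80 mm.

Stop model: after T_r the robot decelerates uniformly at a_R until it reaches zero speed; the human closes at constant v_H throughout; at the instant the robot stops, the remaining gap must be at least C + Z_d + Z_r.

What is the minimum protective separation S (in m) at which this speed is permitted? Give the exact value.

S_min = 711/100 m = 7.1100 m

T_s = v_R/a_R = (39/20)/(1/2) = 3.9000 s
reaction-phase robot travel = 1.9500·0.2500 = 0.4875 m
robot under decel: 1.9500²/(2·0.5000) = 3.8025 m
human closes 0.6000·4.1500 = 2.4900 m
residual clearance needed = 0.2000+0.0500+0.0800 = 0.3300 m
S_min ≈ 0.4875+3.8025+2.4900+0.3300  ⇒  S_min = 711/100 m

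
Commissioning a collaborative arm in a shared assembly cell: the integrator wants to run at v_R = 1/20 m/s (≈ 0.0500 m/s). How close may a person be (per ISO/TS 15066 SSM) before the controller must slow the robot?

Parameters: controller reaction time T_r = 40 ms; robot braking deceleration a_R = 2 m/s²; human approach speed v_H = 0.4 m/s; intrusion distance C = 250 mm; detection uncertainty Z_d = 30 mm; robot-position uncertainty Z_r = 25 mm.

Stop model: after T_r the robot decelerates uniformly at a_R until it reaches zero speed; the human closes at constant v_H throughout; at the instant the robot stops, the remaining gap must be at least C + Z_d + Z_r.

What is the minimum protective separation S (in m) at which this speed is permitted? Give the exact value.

S_min = 2669/8000 m = 0.3336 m

braking lasts T_s = (1/20)/2 = 0.0250 s
reaction-phase robot travel = 0.0500·0.0400 = 0.0020 m
robot covers 0.0500·0.0250 − ½·2.0000·0.0250² = 0.0006 m while stopping
human over T_r+T_s: 0.4000·(0.0400+0.0250) = 0.0260 m
residual clearance needed = 0.2500+0.0300+0.0250 = 0.3050 m
S_min ≈ 0.0020+0.0006+0.0260+0.3050  ⇒  S_min = 2669/8000 m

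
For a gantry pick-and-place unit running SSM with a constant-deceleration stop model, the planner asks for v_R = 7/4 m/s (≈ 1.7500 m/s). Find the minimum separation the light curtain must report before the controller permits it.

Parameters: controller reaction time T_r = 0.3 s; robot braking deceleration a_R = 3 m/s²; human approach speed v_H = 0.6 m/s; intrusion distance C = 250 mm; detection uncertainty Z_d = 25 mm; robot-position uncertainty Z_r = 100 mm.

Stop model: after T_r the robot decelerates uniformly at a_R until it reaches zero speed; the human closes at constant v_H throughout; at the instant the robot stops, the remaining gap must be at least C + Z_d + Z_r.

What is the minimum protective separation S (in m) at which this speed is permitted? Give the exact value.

S_min = 4657/2400 m = 1.9404 m

stop time T_s = (7/4)/3 = 0.5833 s
reaction-phase robot travel = 1.7500·0.3000 = 0.5250 m
robot covers 1.7500·0.5833 − ½·3.0000·0.5833² = 0.5104 m while stopping
human closes 0.6000·0.8833 = 0.5300 m
margins: 0.2500+0.0250+0.1000 = 0.3750 m
S_min ≈ 0.5250+0.5104+0.5300+0.3750  ⇒  S_min = 4657/2400 m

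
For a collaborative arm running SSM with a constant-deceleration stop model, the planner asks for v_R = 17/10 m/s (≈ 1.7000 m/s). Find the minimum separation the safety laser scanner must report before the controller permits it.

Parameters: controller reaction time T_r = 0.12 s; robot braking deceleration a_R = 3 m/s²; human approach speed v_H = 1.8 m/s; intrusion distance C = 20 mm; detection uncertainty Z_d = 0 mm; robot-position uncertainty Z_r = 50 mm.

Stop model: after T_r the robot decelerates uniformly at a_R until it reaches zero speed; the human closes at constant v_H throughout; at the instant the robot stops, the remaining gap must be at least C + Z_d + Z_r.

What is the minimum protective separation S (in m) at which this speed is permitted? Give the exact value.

S_min = 239/120 m = 1.9917 m

stop time T_s = (17/10)/3 = 0.5667 s
robot in T_r: 1.7000·0.1200 = 0.2040 m
braking distance = 1.7000²/(2·3.0000) = 0.4817 m
human over T_r+T_s: 1.8000·(0.1200+0.5667) = 1.2360 m
residual clearance needed = 0.0200+0.0000+0.0500 = 0.0700 m
S_min ≈ 0.2040+0.4817+1.2360+0.0700  ⇒  S_min = 239/120 m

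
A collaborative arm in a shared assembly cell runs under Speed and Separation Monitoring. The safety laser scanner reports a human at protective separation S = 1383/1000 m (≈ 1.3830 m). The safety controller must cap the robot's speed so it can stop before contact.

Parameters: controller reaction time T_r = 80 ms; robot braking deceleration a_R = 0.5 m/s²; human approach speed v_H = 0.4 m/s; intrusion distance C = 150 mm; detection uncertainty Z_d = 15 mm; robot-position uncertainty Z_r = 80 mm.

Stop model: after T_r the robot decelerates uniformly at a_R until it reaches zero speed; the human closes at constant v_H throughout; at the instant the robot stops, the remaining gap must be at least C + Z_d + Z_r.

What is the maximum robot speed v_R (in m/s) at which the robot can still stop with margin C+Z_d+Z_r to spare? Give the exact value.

at the boundary: (1)·v² + (22/25)·v + (-553/500) = 0
  disc = (22/25)² − 4·(1)·(-553/500) = 3249/625 ; √disc = 57/25
  v_R = (−(22/25) + 57/25) / (2·(1)) = 7/10 m/s
check:
T_s = v_R/a_R = (7/10)/(1/2) = 1.4000 s
robot in T_r: 0.7000·0.0800 = 0.0560 m
robot covers 0.7000·1.4000 − ½·0.5000·1.4000² = 0.4900 m while stopping
human closes 0.4000·1.4800 = 0.5920 m
residual clearance needed = 0.1500+0.0150+0.0800 = 0.2450 m
sum ≈ 0.0560+0.4900+0.5920+0.2450 ≈ 1.3830 m = S ✓

v_R_max = 7/10 m/s = 0.7000 m/s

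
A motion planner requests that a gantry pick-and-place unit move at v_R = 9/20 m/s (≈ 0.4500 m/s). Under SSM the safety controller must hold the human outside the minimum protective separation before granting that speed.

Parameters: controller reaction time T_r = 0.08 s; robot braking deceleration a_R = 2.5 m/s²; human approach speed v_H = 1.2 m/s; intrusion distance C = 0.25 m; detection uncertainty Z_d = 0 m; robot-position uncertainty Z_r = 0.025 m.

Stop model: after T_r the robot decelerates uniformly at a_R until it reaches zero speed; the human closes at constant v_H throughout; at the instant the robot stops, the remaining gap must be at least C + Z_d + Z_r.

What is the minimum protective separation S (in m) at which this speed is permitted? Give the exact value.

S_min = 1327/2000 m = 0.6635 m

stop time T_s = (9/20)/(5/2) = 0.1800 s
reaction-phase robot travel = 0.4500·0.0800 = 0.0360 m
robot covers 0.4500·0.1800 − ½·2.5000·0.1800² = 0.0405 m while stopping
person approaches 1.2000·(0.0800+0.1800) = 0.3120 m
margins: 0.2500+0.0000+0.0250 = 0.2750 m
S_min ≈ 0.0360+0.0405+0.3120+0.2750  ⇒  S_min = 1327/2000 m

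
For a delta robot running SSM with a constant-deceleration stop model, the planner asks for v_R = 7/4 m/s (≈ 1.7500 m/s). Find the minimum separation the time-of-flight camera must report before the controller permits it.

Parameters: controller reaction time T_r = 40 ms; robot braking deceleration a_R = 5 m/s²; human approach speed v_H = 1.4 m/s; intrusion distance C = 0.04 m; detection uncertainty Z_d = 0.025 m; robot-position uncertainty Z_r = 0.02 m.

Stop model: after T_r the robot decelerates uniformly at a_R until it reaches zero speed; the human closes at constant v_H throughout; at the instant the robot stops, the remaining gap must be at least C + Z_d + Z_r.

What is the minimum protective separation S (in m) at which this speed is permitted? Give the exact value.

braking lasts T_s = (7/4)/5 = 0.3500 s
robot in T_r: 1.7500·0.0400 = 0.0700 m
braking distance = 1.7500²/(2·5.0000) = 0.3063 m
person approaches 1.4000·(0.0400+0.3500) = 0.5460 m
residual clearance needed = 0.0400+0.0250+0.0200 = 0.0850 m
S_min ≈ 0.0700+0.3063+0.5460+0.0850  ⇒  S_min = 4029/4000 m

S_min = 4029/4000 m = 1.0072 m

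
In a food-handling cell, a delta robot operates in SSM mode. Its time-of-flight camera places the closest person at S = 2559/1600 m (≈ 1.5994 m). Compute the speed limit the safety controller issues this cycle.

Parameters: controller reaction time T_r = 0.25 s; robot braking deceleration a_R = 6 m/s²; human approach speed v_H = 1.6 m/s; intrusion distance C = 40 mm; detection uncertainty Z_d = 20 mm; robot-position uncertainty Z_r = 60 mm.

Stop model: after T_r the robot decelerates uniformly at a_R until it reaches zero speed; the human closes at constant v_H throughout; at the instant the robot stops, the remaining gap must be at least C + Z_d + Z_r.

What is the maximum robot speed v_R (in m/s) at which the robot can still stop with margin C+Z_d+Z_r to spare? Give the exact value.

v_R_max = 33/20 m/s = 1.6500 m/s

collect terms ⇒ (1/12)·v_R² + (31/60)·v_R + (-1727/1600) = 0
  disc = (31/60)² − 4·(1/12)·(-1727/1600) = 361/576 ; √disc = 19/24
  v_R = (−(31/60) + 19/24) / (2·(1/12)) = 33/20 m/s
check:
braking lasts T_s = (33/20)/6 = 0.2750 s
robot in T_r: 1.6500·0.2500 = 0.4125 m
robot covers 1.6500·0.2750 − ½·6.0000·0.2750² = 0.2269 m while stopping
person approaches 1.6000·(0.2500+0.2750) = 0.8400 m
residual clearance needed = 0.0400+0.0200+0.0600 = 0.1200 m
sum ≈ 0.4125+0.2269+0.8400+0.1200 ≈ 1.5994 m = S ✓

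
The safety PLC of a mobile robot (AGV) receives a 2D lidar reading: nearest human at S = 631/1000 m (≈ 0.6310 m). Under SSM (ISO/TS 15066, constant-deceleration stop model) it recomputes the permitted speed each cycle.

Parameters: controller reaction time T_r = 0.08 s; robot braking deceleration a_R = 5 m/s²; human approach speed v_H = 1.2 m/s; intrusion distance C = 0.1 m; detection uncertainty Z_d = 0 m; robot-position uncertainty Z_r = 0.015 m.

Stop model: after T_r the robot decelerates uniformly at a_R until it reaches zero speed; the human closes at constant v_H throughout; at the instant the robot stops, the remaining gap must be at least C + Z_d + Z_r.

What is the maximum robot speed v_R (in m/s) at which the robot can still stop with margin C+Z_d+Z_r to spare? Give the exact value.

v_R_max = 1 m/s = 1.0000 m/s

quadratic (1/10)·v² + (8/25)·v + (-21/50) = 0
  disc = (8/25)² − 4·(1/10)·(-21/50) = 169/625 ; √disc = 13/25
  v_R = (−(8/25) + 13/25) / (2·(1/10)) = 1 m/s
check:
T_s = v_R/a_R = 1/5 = 0.2000 s
robot covers v_R·T_r = 1.0000·0.0800 = 0.0800 m before braking
robot covers 1.0000·0.2000 − ½·5.0000·0.2000² = 0.1000 m while stopping
human over T_r+T_s: 1.2000·(0.0800+0.2000) = 0.3360 m
margins: 0.1000+0.0000+0.0150 = 0.1150 m
sum ≈ 0.0800+0.1000+0.3360+0.1150 ≈ 0.6310 m = S ✓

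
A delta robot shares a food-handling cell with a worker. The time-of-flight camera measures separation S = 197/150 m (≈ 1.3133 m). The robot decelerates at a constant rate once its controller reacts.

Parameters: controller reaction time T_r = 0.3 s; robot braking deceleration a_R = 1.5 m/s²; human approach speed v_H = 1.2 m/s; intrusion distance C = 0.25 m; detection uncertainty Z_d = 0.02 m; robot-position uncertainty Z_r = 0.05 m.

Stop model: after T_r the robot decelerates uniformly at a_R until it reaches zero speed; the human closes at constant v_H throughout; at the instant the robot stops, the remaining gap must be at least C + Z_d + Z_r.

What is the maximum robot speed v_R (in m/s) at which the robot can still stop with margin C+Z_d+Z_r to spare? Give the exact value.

collect terms ⇒ (1/3)·v_R² + (11/10)·v_R + (-19/30) = 0
  disc = (11/10)² − 4·(1/3)·(-19/30) = 1849/900 ; √disc = 43/30
  v_R = (−(11/10) + 43/30) / (2·(1/3)) = 1/2 m/s
check:
braking lasts T_s = (1/2)/(3/2) = 0.3333 s
robot covers v_R·T_r = 0.5000·0.3000 = 0.1500 m before braking
braking distance = 0.5000²/(2·1.5000) = 0.0833 m
person approaches 1.2000·(0.3000+0.3333) = 0.7600 m
margins: 0.2500+0.0200+0.0500 = 0.3200 m
sum ≈ 0.1500+0.0833+0.7600+0.3200 ≈ 1.3133 m = S ✓

v_R_max = 1/2 m/s = 0.5000 m/s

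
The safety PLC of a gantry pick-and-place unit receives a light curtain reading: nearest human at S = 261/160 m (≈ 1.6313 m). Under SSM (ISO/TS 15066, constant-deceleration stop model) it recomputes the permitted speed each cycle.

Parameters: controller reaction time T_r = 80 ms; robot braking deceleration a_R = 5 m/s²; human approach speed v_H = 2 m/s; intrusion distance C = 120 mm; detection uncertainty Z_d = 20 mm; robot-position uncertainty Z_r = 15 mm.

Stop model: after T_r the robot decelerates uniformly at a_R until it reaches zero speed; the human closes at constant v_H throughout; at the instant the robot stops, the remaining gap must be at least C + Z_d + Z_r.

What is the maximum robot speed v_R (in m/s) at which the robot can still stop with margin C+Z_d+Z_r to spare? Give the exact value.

quadratic (1/10)·v² + (12/25)·v + (-1053/800) = 0
  disc = (12/25)² − 4·(1/10)·(-1053/800) = 7569/10000 ; √disc = 87/100
  v_R = (−(12/25) + 87/100) / (2·(1/10)) = 39/20 m/s
check:
braking lasts T_s = (39/20)/5 = 0.3900 s
reaction-phase robot travel = 1.9500·0.0800 = 0.1560 m
robot under decel: 1.9500²/(2·5.0000) = 0.3802 m
human closes 2.0000·0.4700 = 0.9400 m
C+Z_d+Z_r = 0.1200+0.0200+0.0150 = 0.1550 m
sum ≈ 0.1560+0.3802+0.9400+0.1550 ≈ 1.6313 m = S ✓

v_R_max = 39/20 m/s = 1.9500 m/s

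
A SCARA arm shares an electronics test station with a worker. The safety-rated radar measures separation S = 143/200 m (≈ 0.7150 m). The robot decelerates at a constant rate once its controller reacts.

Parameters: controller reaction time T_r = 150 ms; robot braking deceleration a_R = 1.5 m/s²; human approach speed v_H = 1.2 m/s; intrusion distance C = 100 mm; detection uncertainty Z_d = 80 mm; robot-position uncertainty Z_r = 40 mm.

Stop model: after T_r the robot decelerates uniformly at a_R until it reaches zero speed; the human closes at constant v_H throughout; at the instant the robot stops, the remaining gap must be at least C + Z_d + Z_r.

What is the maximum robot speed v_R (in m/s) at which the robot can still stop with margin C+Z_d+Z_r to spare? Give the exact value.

collect terms ⇒ (1/3)·v_R² + (19/20)·v_R + (-63/200) = 0
  disc = (19/20)² − 4·(1/3)·(-63/200) = 529/400 ; √disc = 23/20
  v_R = (−(19/20) + 23/20) / (2·(1/3)) = 3/10 m/s
check:
stop time T_s = (3/10)/(3/2) = 0.2000 s
robot in T_r: 0.3000·0.1500 = 0.0450 m
braking distance = 0.3000²/(2·1.5000) = 0.0300 m
human over T_r+T_s: 1.2000·(0.1500+0.2000) = 0.4200 m
margins: 0.1000+0.0800+0.0400 = 0.2200 m
sum ≈ 0.0450+0.0300+0.4200+0.2200 ≈ 0.7150 m = S ✓

v_R_max = 3/10 m/s = 0.3000 m/s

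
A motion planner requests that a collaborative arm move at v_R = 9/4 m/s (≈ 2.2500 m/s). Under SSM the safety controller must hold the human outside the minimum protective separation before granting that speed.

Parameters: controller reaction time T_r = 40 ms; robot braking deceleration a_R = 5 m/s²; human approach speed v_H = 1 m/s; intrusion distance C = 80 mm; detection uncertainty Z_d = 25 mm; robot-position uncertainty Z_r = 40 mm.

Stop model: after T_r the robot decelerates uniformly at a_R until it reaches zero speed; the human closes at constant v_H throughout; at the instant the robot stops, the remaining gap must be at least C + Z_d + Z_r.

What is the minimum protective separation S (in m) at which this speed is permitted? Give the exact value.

S_min = 197/160 m = 1.2312 m

T_s = v_R/a_R = (9/4)/5 = 0.4500 s
reaction-phase robot travel = 2.2500·0.0400 = 0.0900 m
braking distance = 2.2500²/(2·5.0000) = 0.5062 m
human over T_r+T_s: 1.0000·(0.0400+0.4500) = 0.4900 m
residual clearance needed = 0.0800+0.0250+0.0400 = 0.1450 m
S_min ≈ 0.0900+0.5062+0.4900+0.1450  ⇒  S_min = 197/160 m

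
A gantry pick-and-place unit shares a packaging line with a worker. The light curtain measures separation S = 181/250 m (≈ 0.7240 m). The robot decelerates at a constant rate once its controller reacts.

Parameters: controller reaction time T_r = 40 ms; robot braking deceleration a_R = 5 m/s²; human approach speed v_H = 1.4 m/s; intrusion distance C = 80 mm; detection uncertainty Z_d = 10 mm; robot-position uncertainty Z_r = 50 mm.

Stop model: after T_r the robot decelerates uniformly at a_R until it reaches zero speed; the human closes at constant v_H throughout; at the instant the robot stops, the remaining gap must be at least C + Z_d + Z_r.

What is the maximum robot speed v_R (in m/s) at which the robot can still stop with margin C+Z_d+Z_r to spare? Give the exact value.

at the boundary: (1/10)·v² + (8/25)·v + (-66/125) = 0
  disc = (8/25)² − 4·(1/10)·(-66/125) = 196/625 ; √disc = 14/25
  v_R = (−(8/25) + 14/25) / (2·(1/10)) = 6/5 m/s
check:
T_s = v_R/a_R = (6/5)/5 = 0.2400 s
reaction-phase robot travel = 1.2000·0.0400 = 0.0480 m
robot covers 1.2000·0.2400 − ½·5.0000·0.2400² = 0.1440 m while stopping
human over T_r+T_s: 1.4000·(0.0400+0.2400) = 0.3920 m
margins: 0.0800+0.0100+0.0500 = 0.1400 m
sum ≈ 0.0480+0.1440+0.3920+0.1400 ≈ 0.7240 m = S ✓

v_R_max = 6/5 m/s = 1.2000 m/s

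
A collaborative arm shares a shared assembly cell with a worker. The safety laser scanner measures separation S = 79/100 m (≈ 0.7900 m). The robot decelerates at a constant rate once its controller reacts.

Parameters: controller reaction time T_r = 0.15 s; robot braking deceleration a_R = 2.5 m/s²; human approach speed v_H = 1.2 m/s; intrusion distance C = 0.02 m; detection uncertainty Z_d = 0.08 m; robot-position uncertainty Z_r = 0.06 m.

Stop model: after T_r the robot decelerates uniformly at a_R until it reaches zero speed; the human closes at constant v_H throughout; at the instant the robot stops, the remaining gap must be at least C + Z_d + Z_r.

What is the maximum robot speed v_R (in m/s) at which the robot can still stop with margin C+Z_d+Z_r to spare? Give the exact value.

v_R_max = 3/5 m/s = 0.6000 m/s

quadratic (1/5)·v² + (63/100)·v + (-9/20) = 0
  disc = (63/100)² − 4·(1/5)·(-9/20) = 7569/10000 ; √disc = 87/100
  v_R = (−(63/100) + 87/100) / (2·(1/5)) = 3/5 m/s
check:
stop time T_s = (3/5)/(5/2) = 0.2400 s
robot in T_r: 0.6000·0.1500 = 0.0900 m
braking distance = 0.6000²/(2·2.5000) = 0.0720 m
human over T_r+T_s: 1.2000·(0.1500+0.2400) = 0.4680 m
C+Z_d+Z_r = 0.0200+0.0800+0.0600 = 0.1600 m
sum ≈ 0.0900+0.0720+0.4680+0.1600 ≈ 0.7900 m = S ✓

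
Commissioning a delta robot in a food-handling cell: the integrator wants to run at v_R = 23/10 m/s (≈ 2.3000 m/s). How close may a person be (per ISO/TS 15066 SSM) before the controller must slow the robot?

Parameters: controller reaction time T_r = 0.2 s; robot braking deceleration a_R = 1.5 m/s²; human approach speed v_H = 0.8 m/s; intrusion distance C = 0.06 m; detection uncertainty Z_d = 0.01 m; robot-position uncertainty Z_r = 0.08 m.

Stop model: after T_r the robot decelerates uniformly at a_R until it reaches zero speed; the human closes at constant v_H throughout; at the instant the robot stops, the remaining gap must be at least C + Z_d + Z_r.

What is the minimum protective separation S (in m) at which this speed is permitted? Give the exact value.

S_min = 94/25 m = 3.7600 m

T_s = v_R/a_R = (23/10)/(3/2) = 1.5333 s
robot covers v_R·T_r = 2.3000·0.2000 = 0.4600 m before braking
robot under decel: 2.3000²/(2·1.5000) = 1.7633 m
person approaches 0.8000·(0.2000+1.5333) = 1.3867 m
margins: 0.0600+0.0100+0.0800 = 0.1500 m
S_min ≈ 0.4600+1.7633+1.3867+0.1500  ⇒  S_min = 94/25 m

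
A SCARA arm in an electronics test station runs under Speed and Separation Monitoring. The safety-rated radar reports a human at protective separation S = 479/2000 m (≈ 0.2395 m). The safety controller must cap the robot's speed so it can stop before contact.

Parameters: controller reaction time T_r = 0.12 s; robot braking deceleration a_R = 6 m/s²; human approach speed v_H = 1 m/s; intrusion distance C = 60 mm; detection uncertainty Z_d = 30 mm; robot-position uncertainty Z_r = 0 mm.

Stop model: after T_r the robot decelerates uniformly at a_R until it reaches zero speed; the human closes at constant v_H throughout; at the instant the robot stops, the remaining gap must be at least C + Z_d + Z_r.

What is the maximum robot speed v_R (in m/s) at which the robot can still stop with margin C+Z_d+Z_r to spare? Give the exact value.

quadratic (1/12)·v² + (43/150)·v + (-59/2000) = 0
  disc = (43/150)² − 4·(1/12)·(-59/2000) = 8281/90000 ; √disc = 91/300
  v_R = (−(43/150) + 91/300) / (2·(1/12)) = 1/10 m/s
check:
T_s = v_R/a_R = (1/10)/6 = 0.0167 s
reaction-phase robot travel = 0.1000·0.1200 = 0.0120 m
robot covers 0.1000·0.0167 − ½·6.0000·0.0167² = 0.0008 m while stopping
human closes 1.0000·0.1367 = 0.1367 m
margins: 0.0600+0.0300+0.0000 = 0.0900 m
sum ≈ 0.0120+0.0008+0.1367+0.0900 ≈ 0.2395 m = S ✓

v_R_max = 1/10 m/s = 0.1000 m/s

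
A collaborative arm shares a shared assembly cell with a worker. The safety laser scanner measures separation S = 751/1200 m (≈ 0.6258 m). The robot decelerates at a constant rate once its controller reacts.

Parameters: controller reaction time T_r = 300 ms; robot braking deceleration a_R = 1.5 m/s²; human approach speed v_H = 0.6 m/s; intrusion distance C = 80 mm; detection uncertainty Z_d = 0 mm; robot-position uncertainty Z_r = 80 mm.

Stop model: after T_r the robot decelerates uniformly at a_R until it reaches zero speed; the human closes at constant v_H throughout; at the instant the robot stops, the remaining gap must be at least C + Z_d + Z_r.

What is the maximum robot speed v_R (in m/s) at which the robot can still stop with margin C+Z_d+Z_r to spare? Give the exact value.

collect terms ⇒ (1/3)·v_R² + (7/10)·v_R + (-343/1200) = 0
  disc = (7/10)² − 4·(1/3)·(-343/1200) = 196/225 ; √disc = 14/15
  v_R = (−(7/10) + 14/15) / (2·(1/3)) = 7/20 m/s
check:
T_s = v_R/a_R = (7/20)/(3/2) = 0.2333 s
reaction-phase robot travel = 0.3500·0.3000 = 0.1050 m
robot under decel: 0.3500²/(2·1.5000) = 0.0408 m
person approaches 0.6000·(0.3000+0.2333) = 0.3200 m
C+Z_d+Z_r = 0.0800+0.0000+0.0800 = 0.1600 m
sum ≈ 0.1050+0.0408+0.3200+0.1600 ≈ 0.6258 m = S ✓

v_R_max = 7/20 m/s = 0.3500 m/s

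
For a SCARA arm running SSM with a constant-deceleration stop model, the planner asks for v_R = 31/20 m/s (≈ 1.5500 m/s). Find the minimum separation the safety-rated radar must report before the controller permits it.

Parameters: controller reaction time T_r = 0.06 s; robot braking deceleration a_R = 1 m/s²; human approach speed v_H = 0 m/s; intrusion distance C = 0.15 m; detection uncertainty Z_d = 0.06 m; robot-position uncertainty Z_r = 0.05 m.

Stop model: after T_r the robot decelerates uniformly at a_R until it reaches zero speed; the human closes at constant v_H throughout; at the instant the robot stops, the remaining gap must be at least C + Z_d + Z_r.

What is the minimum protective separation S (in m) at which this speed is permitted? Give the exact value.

T_s = v_R/a_R = (31/20)/1 = 1.5500 s
reaction-phase robot travel = 1.5500·0.0600 = 0.0930 m
robot under decel: 1.5500²/(2·1.0000) = 1.2012 m
person approaches 0.0000·(0.0600+1.5500) = 0.0000 m
residual clearance needed = 0.1500+0.0600+0.0500 = 0.2600 m
S_min ≈ 0.0930+1.2012+0.0000+0.2600  ⇒  S_min = 6217/4000 m

S_min = 6217/4000 m = 1.5542 m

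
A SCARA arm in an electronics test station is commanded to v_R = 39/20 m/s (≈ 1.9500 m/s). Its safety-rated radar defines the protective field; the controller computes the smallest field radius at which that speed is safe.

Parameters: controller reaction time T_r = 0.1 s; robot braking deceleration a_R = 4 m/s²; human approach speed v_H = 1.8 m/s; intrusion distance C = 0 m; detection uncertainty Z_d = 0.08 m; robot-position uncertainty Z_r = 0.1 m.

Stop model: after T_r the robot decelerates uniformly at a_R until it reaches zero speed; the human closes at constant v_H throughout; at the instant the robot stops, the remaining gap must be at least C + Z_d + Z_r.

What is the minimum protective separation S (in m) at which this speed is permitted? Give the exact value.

T_s = v_R/a_R = (39/20)/4 = 0.4875 s
robot in T_r: 1.9500·0.1000 = 0.1950 m
robot covers 1.9500·0.4875 − ½·4.0000·0.4875² = 0.4753 m while stopping
human over T_r+T_s: 1.8000·(0.1000+0.4875) = 1.0575 m
margins: 0.0000+0.0800+0.1000 = 0.1800 m
S_min ≈ 0.1950+0.4753+1.0575+0.1800  ⇒  S_min = 1221/640 m

S_min = 1221/640 m = 1.9078 m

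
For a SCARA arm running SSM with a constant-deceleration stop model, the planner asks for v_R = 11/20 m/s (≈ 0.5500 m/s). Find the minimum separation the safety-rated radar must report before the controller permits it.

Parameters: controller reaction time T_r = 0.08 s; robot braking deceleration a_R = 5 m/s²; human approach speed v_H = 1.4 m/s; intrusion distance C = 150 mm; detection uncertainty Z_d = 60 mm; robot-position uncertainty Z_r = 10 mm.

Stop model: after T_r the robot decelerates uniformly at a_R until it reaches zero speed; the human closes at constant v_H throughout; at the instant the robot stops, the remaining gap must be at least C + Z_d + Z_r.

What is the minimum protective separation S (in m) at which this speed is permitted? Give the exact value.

S_min = 2241/4000 m = 0.5603 m

stop time T_s = (11/20)/5 = 0.1100 s
reaction-phase robot travel = 0.5500·0.0800 = 0.0440 m
robot under decel: 0.5500²/(2·5.0000) = 0.0302 m
person approaches 1.4000·(0.0800+0.1100) = 0.2660 m
margins: 0.1500+0.0600+0.0100 = 0.2200 m
S_min ≈ 0.0440+0.0302+0.2660+0.2200  ⇒  S_min = 2241/4000 m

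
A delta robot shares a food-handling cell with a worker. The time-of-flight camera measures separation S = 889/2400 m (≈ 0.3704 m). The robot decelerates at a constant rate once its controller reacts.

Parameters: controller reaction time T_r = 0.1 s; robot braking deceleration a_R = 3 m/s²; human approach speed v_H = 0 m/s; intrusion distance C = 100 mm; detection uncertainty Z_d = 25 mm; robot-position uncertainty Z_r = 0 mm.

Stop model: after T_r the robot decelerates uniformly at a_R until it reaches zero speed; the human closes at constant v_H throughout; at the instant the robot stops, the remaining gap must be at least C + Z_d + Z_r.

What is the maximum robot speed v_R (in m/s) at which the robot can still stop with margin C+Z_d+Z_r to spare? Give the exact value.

collect terms ⇒ (1/6)·v_R² + (1/10)·v_R + (-589/2400) = 0
  disc = (1/10)² − 4·(1/6)·(-589/2400) = 25/144 ; √disc = 5/12
  v_R = (−(1/10) + 5/12) / (2·(1/6)) = 19/20 m/s
check:
stop time T_s = (19/20)/3 = 0.3167 s
robot covers v_R·T_r = 0.9500·0.1000 = 0.0950 m before braking
robot covers 0.9500·0.3167 − ½·3.0000·0.3167² = 0.1504 m while stopping
human over T_r+T_s: 0.0000·(0.1000+0.3167) = 0.0000 m
C+Z_d+Z_r = 0.1000+0.0250+0.0000 = 0.1250 m
sum ≈ 0.0950+0.1504+0.0000+0.1250 ≈ 0.3704 m = S ✓

v_R_max = 19/20 m/s = 0.9500 m/s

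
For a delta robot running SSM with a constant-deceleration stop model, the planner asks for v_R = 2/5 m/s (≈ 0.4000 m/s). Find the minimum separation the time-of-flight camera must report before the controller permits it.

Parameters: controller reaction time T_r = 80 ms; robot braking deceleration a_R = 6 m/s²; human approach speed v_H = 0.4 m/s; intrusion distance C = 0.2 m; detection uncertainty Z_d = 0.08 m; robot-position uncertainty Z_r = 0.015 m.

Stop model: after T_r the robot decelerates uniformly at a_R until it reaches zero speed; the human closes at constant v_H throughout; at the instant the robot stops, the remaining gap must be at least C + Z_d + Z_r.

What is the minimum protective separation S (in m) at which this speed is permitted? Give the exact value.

S_min = 399/1000 m = 0.3990 m

stop time T_s = (2/5)/6 = 0.0667 s
robot in T_r: 0.4000·0.0800 = 0.0320 m
robot under decel: 0.4000²/(2·6.0000) = 0.0133 m
human closes 0.4000·0.1467 = 0.0587 m
margins: 0.2000+0.0800+0.0150 = 0.2950 m
S_min ≈ 0.0320+0.0133+0.0587+0.2950  ⇒  S_min = 399/1000 m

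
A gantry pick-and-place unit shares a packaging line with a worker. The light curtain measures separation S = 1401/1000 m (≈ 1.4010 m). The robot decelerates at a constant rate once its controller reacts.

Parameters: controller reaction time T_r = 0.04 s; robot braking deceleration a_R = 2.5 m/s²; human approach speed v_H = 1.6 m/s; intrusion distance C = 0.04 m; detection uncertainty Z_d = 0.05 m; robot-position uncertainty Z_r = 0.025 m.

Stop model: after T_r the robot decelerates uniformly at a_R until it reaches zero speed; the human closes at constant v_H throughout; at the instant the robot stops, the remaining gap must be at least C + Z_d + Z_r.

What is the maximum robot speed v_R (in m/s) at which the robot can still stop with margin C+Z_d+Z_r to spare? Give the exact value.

collect terms ⇒ (1/5)·v_R² + (17/25)·v_R + (-611/500) = 0
  disc = (17/25)² − 4·(1/5)·(-611/500) = 36/25 ; √disc = 6/5
  v_R = (−(17/25) + 6/5) / (2·(1/5)) = 13/10 m/s
check:
stop time T_s = (13/10)/(5/2) = 0.5200 s
robot in T_r: 1.3000·0.0400 = 0.0520 m
robot under decel: 1.3000²/(2·2.5000) = 0.3380 m
human over T_r+T_s: 1.6000·(0.0400+0.5200) = 0.8960 m
margins: 0.0400+0.0500+0.0250 = 0.1150 m
sum ≈ 0.0520+0.3380+0.8960+0.1150 ≈ 1.4010 m = S ✓

v_R_max = 13/10 m/s = 1.3000 m/s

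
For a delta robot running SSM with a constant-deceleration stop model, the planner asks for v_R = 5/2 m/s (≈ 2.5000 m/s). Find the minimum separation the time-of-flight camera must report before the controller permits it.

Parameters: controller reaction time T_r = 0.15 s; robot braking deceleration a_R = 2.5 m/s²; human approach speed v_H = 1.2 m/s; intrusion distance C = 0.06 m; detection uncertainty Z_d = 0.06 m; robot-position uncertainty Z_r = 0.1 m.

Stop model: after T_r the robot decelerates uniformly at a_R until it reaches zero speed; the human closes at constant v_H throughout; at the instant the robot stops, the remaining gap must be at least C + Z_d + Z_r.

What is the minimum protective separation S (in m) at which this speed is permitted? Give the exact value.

S_min = 129/40 m = 3.2250 m

braking lasts T_s = (5/2)/(5/2) = 1.0000 s
reaction-phase robot travel = 2.5000·0.1500 = 0.3750 m
braking distance = 2.5000²/(2·2.5000) = 1.2500 m
human over T_r+T_s: 1.2000·(0.1500+1.0000) = 1.3800 m
residual clearance needed = 0.0600+0.0600+0.1000 = 0.2200 m
S_min ≈ 0.3750+1.2500+1.3800+0.2200  ⇒  S_min = 129/40 m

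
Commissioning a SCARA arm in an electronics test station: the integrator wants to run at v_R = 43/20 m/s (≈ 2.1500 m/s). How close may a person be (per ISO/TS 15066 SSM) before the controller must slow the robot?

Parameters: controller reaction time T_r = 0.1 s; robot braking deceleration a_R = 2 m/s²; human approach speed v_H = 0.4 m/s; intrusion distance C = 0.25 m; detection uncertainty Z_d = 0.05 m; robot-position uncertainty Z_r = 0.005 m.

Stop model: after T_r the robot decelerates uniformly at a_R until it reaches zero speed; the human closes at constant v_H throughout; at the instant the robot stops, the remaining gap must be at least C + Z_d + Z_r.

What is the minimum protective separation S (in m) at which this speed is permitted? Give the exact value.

S_min = 3433/1600 m = 2.1456 m

braking lasts T_s = (43/20)/2 = 1.0750 s
reaction-phase robot travel = 2.1500·0.1000 = 0.2150 m
robot covers 2.1500·1.0750 − ½·2.0000·1.0750² = 1.1556 m while stopping
person approaches 0.4000·(0.1000+1.0750) = 0.4700 m
margins: 0.2500+0.0500+0.0050 = 0.3050 m
S_min ≈ 0.2150+1.1556+0.4700+0.3050  ⇒  S_min = 3433/1600 m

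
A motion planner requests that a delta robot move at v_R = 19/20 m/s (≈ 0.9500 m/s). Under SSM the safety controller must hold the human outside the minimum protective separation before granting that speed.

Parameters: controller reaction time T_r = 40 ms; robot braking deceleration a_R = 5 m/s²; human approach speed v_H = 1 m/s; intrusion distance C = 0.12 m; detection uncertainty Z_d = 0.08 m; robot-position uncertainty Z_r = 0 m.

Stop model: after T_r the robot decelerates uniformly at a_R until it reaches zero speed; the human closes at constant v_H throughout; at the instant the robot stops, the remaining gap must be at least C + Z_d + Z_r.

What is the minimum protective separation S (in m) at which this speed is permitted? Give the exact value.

S_min = 2233/4000 m = 0.5583 m

T_s = v_R/a_R = (19/20)/5 = 0.1900 s
robot covers v_R·T_r = 0.9500·0.0400 = 0.0380 m before braking
robot under decel: 0.9500²/(2·5.0000) = 0.0902 m
human closes 1.0000·0.2300 = 0.2300 m
margins: 0.1200+0.0800+0.0000 = 0.2000 m
S_min ≈ 0.0380+0.0902+0.2300+0.2000  ⇒  S_min = 2233/4000 m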